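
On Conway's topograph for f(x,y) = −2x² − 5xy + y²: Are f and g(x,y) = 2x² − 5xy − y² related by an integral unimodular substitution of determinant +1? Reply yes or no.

D₁ = 33, D₂ = 33
river cycle of f (length 4): (1, 5, -2), (-2, 3, 3), (3, 3, -2), (-2, 5, 1)
river cycle of g (length 4): (-1, 5, 2), (2, 3, -3), (-3, 3, 2), (2, 5, -1)
cycles differ ⇒ inequivalent

no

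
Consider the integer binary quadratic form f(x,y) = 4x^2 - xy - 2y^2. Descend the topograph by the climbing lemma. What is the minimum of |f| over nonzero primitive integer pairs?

descent: ρ → (-2,5,1)  [lands on river]
river: ρ → (1,5,-2)
river: ρ → (-2,3,3)
river: ρ → (3,3,-2)
closes: descent 1, river 4
min |a| on river = 1

1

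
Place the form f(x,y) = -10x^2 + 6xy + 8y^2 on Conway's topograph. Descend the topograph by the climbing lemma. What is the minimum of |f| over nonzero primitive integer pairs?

river: ρ → (8,10,-8)
river: ρ → (-8,6,10)
river: ρ → (10,14,-4)
river: ρ → (-4,18,2)
river: ρ → (2,18,-4)
river: ρ → (-4,14,10)
river: ρ → (10,6,-8)
river: ρ → (-8,10,8)
river: ρ → (8,6,-10)
river: ρ → (-10,14,4)
river: ρ → (4,18,-2)
river: ρ → (-2,18,4)
river: ρ → (4,14,-10)
river: ρ → (-10,6,8)
closes: descent 0, river 14
min |a| on river = 2

2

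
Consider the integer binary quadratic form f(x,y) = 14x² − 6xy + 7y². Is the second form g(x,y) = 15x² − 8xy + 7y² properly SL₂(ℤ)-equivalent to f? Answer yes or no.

D₁ = -356, D₂ = -356
f: flip: (14,-6,7)→(7,6,14)
f: reduced (well bottom): (7,6,14) with a≤c, −a<b≤a
g: flip: (15,-8,7)→(7,8,15)
g: translate: b→-6 (≡8 mod 14), so (7,8,15)→(7,-6,14)
g: reduced (well bottom): (7,-6,14) with a≤c, −a<b≤a
reduced forms (7, 6, 14) vs (7, -6, 14) ⇒ inequivalent

no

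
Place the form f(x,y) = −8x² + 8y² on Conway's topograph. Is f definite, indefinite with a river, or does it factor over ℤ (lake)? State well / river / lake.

D = b²−4ac = 0² − 4·(-8)·8 = 256
D = 16² is a perfect square ⇒ form factors over ℤ ⇒ lakes

lake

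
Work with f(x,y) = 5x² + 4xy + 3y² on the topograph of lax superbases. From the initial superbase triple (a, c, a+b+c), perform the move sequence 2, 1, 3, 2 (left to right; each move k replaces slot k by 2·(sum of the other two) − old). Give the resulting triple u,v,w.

start (5,3,12) = (f(1,0),f(0,1),f(1,1))
replace slot 2: 2·(5+12) − 3 = 31 → (5,31,12)
replace slot 1: 2·(31+12) − 5 = 81 → (81,31,12)
replace slot 3: 2·(81+31) − 12 = 212 → (81,31,212)
replace slot 2: 2·(81+212) − 31 = 555 → (81,555,212)

81,555,212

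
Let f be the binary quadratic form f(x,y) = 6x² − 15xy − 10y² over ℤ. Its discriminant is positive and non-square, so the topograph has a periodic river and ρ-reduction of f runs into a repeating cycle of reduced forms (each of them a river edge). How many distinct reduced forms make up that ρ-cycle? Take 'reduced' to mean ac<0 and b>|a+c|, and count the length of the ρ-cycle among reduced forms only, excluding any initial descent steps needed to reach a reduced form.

D = 465, ⌊√D⌋ = 21
descent: ρ → (-10,15,6)  [lands on river]
river: ρ → (6,21,-1)
river: ρ → (-1,21,6)
river: ρ → (6,15,-10)
river: ρ → (-10,5,11)
river: ρ → (11,17,-4)
river: ρ → (-4,15,15)
river: ρ → (15,15,-4)
river: ρ → (-4,17,11)
river: ρ → (11,5,-10)
ρ-cycle length = 10 (tail of 1 descent step not counted)

10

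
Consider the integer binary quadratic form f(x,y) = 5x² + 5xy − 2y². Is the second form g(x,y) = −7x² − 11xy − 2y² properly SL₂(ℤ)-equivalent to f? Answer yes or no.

D₁ = 65, D₂ = 65
river cycle of f (length 6): (-2, 7, 2), (2, 5, -5), (-5, 5, 2), (2, 7, -2), (-2, 5, 5), (5, 5, -2)
river cycle of g (length 6): (-2, 7, 2), (2, 5, -5), (-5, 5, 2), (2, 7, -2), (-2, 5, 5), (5, 5, -2)
cycles coincide ⇒ equivalent

yes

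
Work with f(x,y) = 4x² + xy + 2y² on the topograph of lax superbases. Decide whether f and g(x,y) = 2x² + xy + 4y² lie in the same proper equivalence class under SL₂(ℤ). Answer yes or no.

D₁ = -31, D₂ = -31
f: flip: (4,1,2)→(2,-1,4)
f: reduced (well bottom): (2,-1,4) with a≤c, −a<b≤a
g: reduced (well bottom): (2,1,4) with a≤c, −a<b≤a
reduced forms (2, -1, 4) vs (2, 1, 4) ⇒ inequivalent

no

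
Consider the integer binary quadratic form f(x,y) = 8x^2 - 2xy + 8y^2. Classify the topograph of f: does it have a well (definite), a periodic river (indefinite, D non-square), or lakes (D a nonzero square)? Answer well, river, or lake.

D = b²−4ac = (-2)² − 4·8·8 = -252
D < 0 ⇒ definite ⇒ every region one sign ⇒ single well

well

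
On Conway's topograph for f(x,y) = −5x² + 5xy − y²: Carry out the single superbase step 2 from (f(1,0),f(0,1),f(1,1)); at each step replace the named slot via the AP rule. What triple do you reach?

start (-5,-1,-1) = (f(1,0),f(0,1),f(1,1))
replace slot 2: 2·((-5)+(-1)) − (-1) = -11 → (-5,-11,-1)

-5,-11,-1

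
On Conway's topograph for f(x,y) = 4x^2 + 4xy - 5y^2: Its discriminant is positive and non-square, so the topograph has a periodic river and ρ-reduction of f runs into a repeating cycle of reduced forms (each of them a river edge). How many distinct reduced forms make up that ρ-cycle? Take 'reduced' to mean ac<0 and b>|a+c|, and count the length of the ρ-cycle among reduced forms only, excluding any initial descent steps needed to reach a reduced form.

D = 96, ⌊√D⌋ = 9
river: ρ → (-5,6,3)
river: ρ → (3,6,-5)
river: ρ → (-5,4,4)
river: ρ → (4,4,-5)
ρ-cycle length = 4 (tail of 0 descent steps not counted)

4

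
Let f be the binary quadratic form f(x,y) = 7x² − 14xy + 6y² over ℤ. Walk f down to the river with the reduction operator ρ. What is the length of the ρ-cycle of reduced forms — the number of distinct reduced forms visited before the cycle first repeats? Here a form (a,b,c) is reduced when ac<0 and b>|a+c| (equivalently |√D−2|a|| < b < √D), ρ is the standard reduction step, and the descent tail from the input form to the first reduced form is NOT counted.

D = 28, ⌊√D⌋ = 5
descent: ρ → (6,2,-1)
descent: ρ → (-1,4,3)  [lands on river]
river: ρ → (3,2,-2)
river: ρ → (-2,2,3)
river: ρ → (3,4,-1)
ρ-cycle length = 4 (tail of 2 descent steps not counted)

4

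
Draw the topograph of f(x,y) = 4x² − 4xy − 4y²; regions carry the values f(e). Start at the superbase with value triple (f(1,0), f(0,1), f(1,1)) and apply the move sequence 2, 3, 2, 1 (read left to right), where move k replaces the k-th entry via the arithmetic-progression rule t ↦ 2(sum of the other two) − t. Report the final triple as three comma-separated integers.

start (4,-4,-4) = (f(1,0),f(0,1),f(1,1))
replace slot 2: 2·(4+(-4)) − (-4) = 4 → (4,4,-4)
replace slot 3: 2·(4+4) − (-4) = 20 → (4,4,20)
replace slot 2: 2·(4+20) − 4 = 44 → (4,44,20)
replace slot 1: 2·(44+20) − 4 = 124 → (124,44,20)

124,44,20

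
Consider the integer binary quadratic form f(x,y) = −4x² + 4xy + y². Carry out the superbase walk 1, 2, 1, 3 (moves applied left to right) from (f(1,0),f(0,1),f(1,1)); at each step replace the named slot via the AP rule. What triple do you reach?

start (-4,1,1) = (f(1,0),f(0,1),f(1,1))
replace slot 1: 2·(1+1) − (-4) = 8 → (8,1,1)
replace slot 2: 2·(8+1) − 1 = 17 → (8,17,1)
replace slot 1: 2·(17+1) − 8 = 28 → (28,17,1)
replace slot 3: 2·(28+17) − 1 = 89 → (28,17,89)

28,17,89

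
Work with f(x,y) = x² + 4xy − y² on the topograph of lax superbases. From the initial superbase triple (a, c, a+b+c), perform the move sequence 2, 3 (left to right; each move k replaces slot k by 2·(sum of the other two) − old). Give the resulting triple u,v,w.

start (1,-1,4) = (f(1,0),f(0,1),f(1,1))
replace slot 2: 2·(1+4) − (-1) = 11 → (1,11,4)
replace slot 3: 2·(1+11) − 4 = 20 → (1,11,20)

1,11,20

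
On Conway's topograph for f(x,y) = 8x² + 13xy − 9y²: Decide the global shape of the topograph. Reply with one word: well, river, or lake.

D = b²−4ac = 13² − 4·8·(-9) = 457
D > 0 non-square ⇒ indefinite ⇒ periodic river

river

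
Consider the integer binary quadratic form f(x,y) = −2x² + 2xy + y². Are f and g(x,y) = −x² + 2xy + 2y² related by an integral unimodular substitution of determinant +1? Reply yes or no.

D₁ = 12, D₂ = 12
river cycle of f (length 2): (1, 2, -2), (-2, 2, 1)
river cycle of g (length 2): (2, 2, -1), (-1, 2, 2)
cycles differ ⇒ inequivalent

no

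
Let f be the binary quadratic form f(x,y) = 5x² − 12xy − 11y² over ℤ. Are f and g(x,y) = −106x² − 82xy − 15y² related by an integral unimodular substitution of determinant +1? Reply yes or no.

D₁ = 364, D₂ = 364
river cycle of f (length 8): (-11, 12, 5), (5, 18, -2), (-2, 18, 5), (5, 12, -11), (-11, 10, 6), (6, 14, -7), (-7, 14, 6), (6, 10, -11)
river cycle of g (length 8): (5, 18, -2), (-2, 18, 5), (5, 12, -11), (-11, 10, 6), (6, 14, -7), (-7, 14, 6), (6, 10, -11), (-11, 12, 5)
cycles coincide ⇒ equivalent

yes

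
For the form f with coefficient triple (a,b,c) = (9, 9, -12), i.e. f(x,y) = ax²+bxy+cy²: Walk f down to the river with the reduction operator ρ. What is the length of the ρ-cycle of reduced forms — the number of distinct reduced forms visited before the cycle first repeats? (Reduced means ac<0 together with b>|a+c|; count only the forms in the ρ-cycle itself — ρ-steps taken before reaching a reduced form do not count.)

D = 513, ⌊√D⌋ = 22
river: ρ → (-12,15,6)
river: ρ → (6,21,-3)
river: ρ → (-3,21,6)
river: ρ → (6,15,-12)
river: ρ → (-12,9,9)
river: ρ → (9,9,-12)
ρ-cycle length = 6 (tail of 0 descent steps not counted)

6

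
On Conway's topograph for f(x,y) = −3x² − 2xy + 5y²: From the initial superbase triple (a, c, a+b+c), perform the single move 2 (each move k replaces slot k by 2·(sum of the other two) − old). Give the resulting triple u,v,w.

start (-3,5,0) = (f(1,0),f(0,1),f(1,1))
replace slot 2: 2·((-3)+0) − 5 = -11 → (-3,-11,0)

-3,-11,0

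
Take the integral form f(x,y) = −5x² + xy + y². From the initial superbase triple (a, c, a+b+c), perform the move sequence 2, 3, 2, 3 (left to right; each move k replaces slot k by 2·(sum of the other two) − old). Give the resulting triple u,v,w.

start (-5,1,-3) = (f(1,0),f(0,1),f(1,1))
replace slot 2: 2·((-5)+(-3)) − 1 = -17 → (-5,-17,-3)
replace slot 3: 2·((-5)+(-17)) − (-3) = -41 → (-5,-17,-41)
replace slot 2: 2·((-5)+(-41)) − (-17) = -75 → (-5,-75,-41)
replace slot 3: 2·((-5)+(-75)) − (-41) = -119 → (-5,-75,-119)

-5,-75,-119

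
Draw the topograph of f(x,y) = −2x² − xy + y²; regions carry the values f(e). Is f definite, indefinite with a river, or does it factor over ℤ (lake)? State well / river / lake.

D = b²−4ac = (-1)² − 4·(-2)·1 = 9
D = 3² is a perfect square ⇒ form factors over ℤ ⇒ lakes

lake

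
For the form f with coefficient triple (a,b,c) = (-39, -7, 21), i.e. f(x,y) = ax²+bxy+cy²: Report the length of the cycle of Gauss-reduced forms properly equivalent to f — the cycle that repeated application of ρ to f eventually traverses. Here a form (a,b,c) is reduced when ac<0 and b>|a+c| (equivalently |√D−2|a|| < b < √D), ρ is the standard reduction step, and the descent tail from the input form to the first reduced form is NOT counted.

D = 3325, ⌊√D⌋ = 57
descent: ρ → (21,49,-11)  [lands on river]
river: ρ → (-11,39,41)
river: ρ → (41,43,-9)
river: ρ → (-9,47,31)
river: ρ → (31,15,-25)
river: ρ → (-25,35,21)
ρ-cycle length = 6 (tail of 1 descent step not counted)

6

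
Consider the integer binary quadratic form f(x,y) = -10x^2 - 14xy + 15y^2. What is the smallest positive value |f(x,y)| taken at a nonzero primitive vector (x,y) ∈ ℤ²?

descent: ρ → (15,14,-10)  [lands on river]
river: ρ → (-10,26,3)
river: ρ → (3,28,-1)
river: ρ → (-1,28,3)
river: ρ → (3,26,-10)
river: ρ → (-10,14,15)
river: ρ → (15,16,-9)
river: ρ → (-9,20,11)
river: ρ → (11,24,-5)
river: ρ → (-5,26,6)
river: ρ → (6,22,-13)
river: ρ → (-13,4,15)
river: ρ → (15,26,-2)
river: ρ → (-2,26,15)
river: ρ → (15,4,-13)
river: ρ → (-13,22,6)
river: ρ → (6,26,-5)
river: ρ → (-5,24,11)
river: ρ → (11,20,-9)
river: ρ → (-9,16,15)
closes: descent 1, river 20
min |a| on river = 1

1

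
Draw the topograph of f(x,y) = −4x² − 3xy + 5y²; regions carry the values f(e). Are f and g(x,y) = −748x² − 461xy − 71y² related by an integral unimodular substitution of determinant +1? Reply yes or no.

D₁ = 89, D₂ = 89
river cycle of f (length 14): (5, 3, -4), (-4, 5, 4), (4, 3, -5), (-5, 7, 2), (2, 9, -1), (-1, 9, 2), (2, 7, -5), (-5, 3, 4), (4, 5, -4), (-4, 3, 5), … (4 more)
river cycle of g (length 14): (-4, 5, 4), (4, 3, -5), (-5, 7, 2), (2, 9, -1), (-1, 9, 2), (2, 7, -5), (-5, 3, 4), (4, 5, -4), (-4, 3, 5), (5, 7, -2), … (4 more)
cycles coincide ⇒ equivalent

yes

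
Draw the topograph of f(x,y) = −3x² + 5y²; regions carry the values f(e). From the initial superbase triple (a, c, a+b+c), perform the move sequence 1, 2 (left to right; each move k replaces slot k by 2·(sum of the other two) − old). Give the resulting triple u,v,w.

start (-3,5,2) = (f(1,0),f(0,1),f(1,1))
replace slot 1: 2·(5+2) − (-3) = 17 → (17,5,2)
replace slot 2: 2·(17+2) − 5 = 33 → (17,33,2)

17,33,2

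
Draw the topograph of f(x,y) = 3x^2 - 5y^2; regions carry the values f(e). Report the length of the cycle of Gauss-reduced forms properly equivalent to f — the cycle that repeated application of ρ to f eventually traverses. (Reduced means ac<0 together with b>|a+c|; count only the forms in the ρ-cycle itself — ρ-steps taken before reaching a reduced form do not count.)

D = 60, ⌊√D⌋ = 7
descent: ρ → (-5,0,3)
descent: ρ → (3,6,-2)  [lands on river]
river: ρ → (-2,6,3)
ρ-cycle length = 2 (tail of 2 descent steps not counted)

2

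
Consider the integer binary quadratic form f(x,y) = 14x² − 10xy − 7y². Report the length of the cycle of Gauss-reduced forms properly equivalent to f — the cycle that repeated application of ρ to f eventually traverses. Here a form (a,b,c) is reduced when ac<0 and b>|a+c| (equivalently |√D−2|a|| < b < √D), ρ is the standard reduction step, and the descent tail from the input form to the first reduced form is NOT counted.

D = 492, ⌊√D⌋ = 22
descent: ρ → (-7,10,14)  [lands on river]
river: ρ → (14,18,-3)
river: ρ → (-3,18,14)
river: ρ → (14,10,-7)
river: ρ → (-7,18,6)
river: ρ → (6,18,-7)
ρ-cycle length = 6 (tail of 1 descent step not counted)

6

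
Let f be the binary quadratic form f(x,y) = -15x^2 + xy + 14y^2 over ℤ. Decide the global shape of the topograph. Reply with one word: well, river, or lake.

D = b²−4ac = 1² − 4·(-15)·14 = 841
D = 29² is a perfect square ⇒ form factors over ℤ ⇒ lakes

lake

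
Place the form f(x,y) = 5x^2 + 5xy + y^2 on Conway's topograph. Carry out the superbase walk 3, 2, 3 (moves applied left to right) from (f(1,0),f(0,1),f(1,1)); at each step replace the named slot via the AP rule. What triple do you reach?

start (5,1,11) = (f(1,0),f(0,1),f(1,1))
replace slot 3: 2·(5+1) − 11 = 1 → (5,1,1)
replace slot 2: 2·(5+1) − 1 = 11 → (5,11,1)
replace slot 3: 2·(5+11) − 1 = 31 → (5,11,31)

5,11,31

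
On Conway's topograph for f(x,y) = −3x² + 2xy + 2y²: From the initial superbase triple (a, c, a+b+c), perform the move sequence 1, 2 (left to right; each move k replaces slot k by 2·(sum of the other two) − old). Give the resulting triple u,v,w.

start (-3,2,1) = (f(1,0),f(0,1),f(1,1))
replace slot 1: 2·(2+1) − (-3) = 9 → (9,2,1)
replace slot 2: 2·(9+1) − 2 = 18 → (9,18,1)

9,18,1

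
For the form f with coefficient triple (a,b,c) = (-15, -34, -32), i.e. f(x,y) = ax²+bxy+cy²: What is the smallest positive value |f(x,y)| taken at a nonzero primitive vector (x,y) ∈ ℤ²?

translate: b→4 (≡34 mod 30), so (15,34,32)→(15,4,13)
flip: (15,4,13)→(13,-4,15)
reduced (well bottom): (13,-4,15) with a≤c, −a<b≤a
well minimum |f| = |-13| = 13 (negative-definite)

13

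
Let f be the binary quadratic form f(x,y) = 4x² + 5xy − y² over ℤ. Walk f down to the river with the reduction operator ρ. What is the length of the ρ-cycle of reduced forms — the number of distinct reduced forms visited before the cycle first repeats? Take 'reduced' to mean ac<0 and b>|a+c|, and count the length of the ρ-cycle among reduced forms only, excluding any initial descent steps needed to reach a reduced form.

D = 41, ⌊√D⌋ = 6
river: ρ → (-1,5,4)
river: ρ → (4,3,-2)
river: ρ → (-2,5,2)
river: ρ → (2,3,-4)
river: ρ → (-4,5,1)
river: ρ → (1,5,-4)
river: ρ → (-4,3,2)
river: ρ → (2,5,-2)
river: ρ → (-2,3,4)
river: ρ → (4,5,-1)
ρ-cycle length = 10 (tail of 0 descent steps not counted)

10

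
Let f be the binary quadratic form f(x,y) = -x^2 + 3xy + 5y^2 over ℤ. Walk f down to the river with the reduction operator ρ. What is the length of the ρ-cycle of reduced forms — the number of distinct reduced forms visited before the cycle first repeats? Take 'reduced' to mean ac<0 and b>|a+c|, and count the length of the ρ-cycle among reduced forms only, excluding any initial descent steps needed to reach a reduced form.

D = 29, ⌊√D⌋ = 5
descent: ρ → (5,-3,-1)
descent: ρ → (-1,5,1)  [lands on river]
river: ρ → (1,5,-1)
ρ-cycle length = 2 (tail of 2 descent steps not counted)

2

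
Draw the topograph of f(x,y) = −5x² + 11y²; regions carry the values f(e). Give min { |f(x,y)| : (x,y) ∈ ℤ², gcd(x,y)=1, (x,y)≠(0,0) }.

descent: ρ → (11,0,-5)
descent: ρ → (-5,10,6)  [lands on river]
river: ρ → (6,14,-1)
river: ρ → (-1,14,6)
river: ρ → (6,10,-5)
closes: descent 2, river 4
min |a| on river = 1

1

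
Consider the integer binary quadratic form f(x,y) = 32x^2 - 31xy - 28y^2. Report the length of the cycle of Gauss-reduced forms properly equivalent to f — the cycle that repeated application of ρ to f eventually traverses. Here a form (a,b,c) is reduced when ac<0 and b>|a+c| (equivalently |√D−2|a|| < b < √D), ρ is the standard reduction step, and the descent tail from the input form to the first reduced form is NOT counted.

D = 4545, ⌊√D⌋ = 67
descent: ρ → (-28,31,32)  [lands on river]
river: ρ → (32,33,-27)
river: ρ → (-27,21,38)
river: ρ → (38,55,-10)
river: ρ → (-10,65,8)
river: ρ → (8,63,-18)
river: ρ → (-18,45,35)
river: ρ → (35,25,-28)
ρ-cycle length = 8 (tail of 1 descent step not counted)

8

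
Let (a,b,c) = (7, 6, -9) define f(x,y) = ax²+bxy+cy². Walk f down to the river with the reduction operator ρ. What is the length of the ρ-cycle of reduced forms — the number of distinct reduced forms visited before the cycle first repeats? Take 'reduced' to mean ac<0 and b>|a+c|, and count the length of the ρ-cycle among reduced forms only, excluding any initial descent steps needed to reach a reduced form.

D = 288, ⌊√D⌋ = 16
river: ρ → (-9,12,4)
river: ρ → (4,12,-9)
river: ρ → (-9,6,7)
river: ρ → (7,8,-8)
river: ρ → (-8,8,7)
river: ρ → (7,6,-9)
ρ-cycle length = 6 (tail of 0 descent steps not counted)

6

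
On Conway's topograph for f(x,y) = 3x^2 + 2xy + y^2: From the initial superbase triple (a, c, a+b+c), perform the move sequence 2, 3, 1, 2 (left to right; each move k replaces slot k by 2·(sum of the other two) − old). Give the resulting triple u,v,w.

start (3,1,6) = (f(1,0),f(0,1),f(1,1))
replace slot 2: 2·(3+6) − 1 = 17 → (3,17,6)
replace slot 3: 2·(3+17) − 6 = 34 → (3,17,34)
replace slot 1: 2·(17+34) − 3 = 99 → (99,17,34)
replace slot 2: 2·(99+34) − 17 = 249 → (99,249,34)

99,249,34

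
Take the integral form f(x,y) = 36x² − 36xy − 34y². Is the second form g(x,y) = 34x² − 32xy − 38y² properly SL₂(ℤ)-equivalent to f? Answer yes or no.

D₁ = 6192, D₂ = 6192
river cycle of f (length 10): (-34, 36, 36), (36, 36, -34), (-34, 32, 38), (38, 44, -28), (-28, 68, 14), (14, 72, -18), (-18, 72, 14), (14, 68, -28), (-28, 44, 38), (38, 32, -34)
river cycle of g (length 10): (-38, 32, 34), (34, 36, -36), (-36, 36, 34), (34, 32, -38), (-38, 44, 28), (28, 68, -14), (-14, 72, 18), (18, 72, -14), (-14, 68, 28), (28, 44, -38)
cycles differ ⇒ inequivalent

no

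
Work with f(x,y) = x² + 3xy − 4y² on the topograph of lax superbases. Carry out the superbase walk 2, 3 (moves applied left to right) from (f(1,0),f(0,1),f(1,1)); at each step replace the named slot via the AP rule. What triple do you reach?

start (1,-4,0) = (f(1,0),f(0,1),f(1,1))
replace slot 2: 2·(1+0) − (-4) = 6 → (1,6,0)
replace slot 3: 2·(1+6) − 0 = 14 → (1,6,14)

1,6,14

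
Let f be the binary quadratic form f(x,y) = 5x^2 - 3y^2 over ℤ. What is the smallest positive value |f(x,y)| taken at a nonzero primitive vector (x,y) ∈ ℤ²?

descent: ρ → (-3,6,2)  [lands on river]
river: ρ → (2,6,-3)
closes: descent 1, river 2
min |a| on river = 2

2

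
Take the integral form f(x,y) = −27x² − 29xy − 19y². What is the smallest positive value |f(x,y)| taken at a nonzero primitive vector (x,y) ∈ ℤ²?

translate: b→-25 (≡29 mod 54), so (27,29,19)→(27,-25,17)
flip: (27,-25,17)→(17,25,27)
translate: b→-9 (≡25 mod 34), so (17,25,27)→(17,-9,19)
reduced (well bottom): (17,-9,19) with a≤c, −a<b≤a
well minimum |f| = |-17| = 17 (negative-definite)

17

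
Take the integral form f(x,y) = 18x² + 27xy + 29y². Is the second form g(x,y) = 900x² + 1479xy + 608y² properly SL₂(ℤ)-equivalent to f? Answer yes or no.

D₁ = -1359, D₂ = -1359
f: translate: b→-9 (≡27 mod 36), so (18,27,29)→(18,-9,20)
f: reduced (well bottom): (18,-9,20) with a≤c, −a<b≤a
g: translate: b→-321 (≡1479 mod 1800), so (900,1479,608)→(900,-321,29)
g: flip: (900,-321,29)→(29,321,900)
g: translate: b→-27 (≡321 mod 58), so (29,321,900)→(29,-27,18)
g: flip: (29,-27,18)→(18,27,29)
g: translate: b→-9 (≡27 mod 36), so (18,27,29)→(18,-9,20)
g: reduced (well bottom): (18,-9,20) with a≤c, −a<b≤a
reduced forms (18, -9, 20) vs (18, -9, 20) ⇒ equivalent

yes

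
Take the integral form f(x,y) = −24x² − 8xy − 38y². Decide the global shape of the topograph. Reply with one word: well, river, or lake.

D = b²−4ac = (-8)² − 4·(-24)·(-38) = -3584
D < 0 ⇒ definite ⇒ every region one sign ⇒ single well

well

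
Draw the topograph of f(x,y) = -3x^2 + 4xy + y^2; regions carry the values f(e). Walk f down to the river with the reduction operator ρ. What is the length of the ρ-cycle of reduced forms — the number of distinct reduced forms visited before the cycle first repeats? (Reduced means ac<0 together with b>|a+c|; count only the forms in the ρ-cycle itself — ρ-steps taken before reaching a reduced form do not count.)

D = 28, ⌊√D⌋ = 5
river: ρ → (1,4,-3)
river: ρ → (-3,2,2)
river: ρ → (2,2,-3)
river: ρ → (-3,4,1)
ρ-cycle length = 4 (tail of 0 descent steps not counted)

4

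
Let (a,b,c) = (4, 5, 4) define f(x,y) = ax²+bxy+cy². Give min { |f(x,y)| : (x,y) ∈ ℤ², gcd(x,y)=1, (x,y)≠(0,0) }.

translate: b→-3 (≡5 mod 8), so (4,5,4)→(4,-3,3)
flip: (4,-3,3)→(3,3,4)
reduced (well bottom): (3,3,4) with a≤c, −a<b≤a
well minimum = a = 3

3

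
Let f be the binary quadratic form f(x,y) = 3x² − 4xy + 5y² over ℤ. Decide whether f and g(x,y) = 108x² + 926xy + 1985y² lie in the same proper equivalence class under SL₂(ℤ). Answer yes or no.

D₁ = -44, D₂ = -44
f: translate: b→2 (≡-4 mod 6), so (3,-4,5)→(3,2,4)
f: reduced (well bottom): (3,2,4) with a≤c, −a<b≤a
g: translate: b→62 (≡926 mod 216), so (108,926,1985)→(108,62,9)
g: flip: (108,62,9)→(9,-62,108)
g: translate: b→-8 (≡-62 mod 18), so (9,-62,108)→(9,-8,3)
g: flip: (9,-8,3)→(3,8,9)
g: translate: b→2 (≡8 mod 6), so (3,8,9)→(3,2,4)
g: reduced (well bottom): (3,2,4) with a≤c, −a<b≤a
reduced forms (3, 2, 4) vs (3, 2, 4) ⇒ equivalent

yes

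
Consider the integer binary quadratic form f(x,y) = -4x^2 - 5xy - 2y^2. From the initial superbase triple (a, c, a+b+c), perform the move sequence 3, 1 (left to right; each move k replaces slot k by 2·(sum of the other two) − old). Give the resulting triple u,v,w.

start (-4,-2,-11) = (f(1,0),f(0,1),f(1,1))
replace slot 3: 2·((-4)+(-2)) − (-11) = -1 → (-4,-2,-1)
replace slot 1: 2·((-2)+(-1)) − (-4) = -2 → (-2,-2,-1)

-2,-2,-1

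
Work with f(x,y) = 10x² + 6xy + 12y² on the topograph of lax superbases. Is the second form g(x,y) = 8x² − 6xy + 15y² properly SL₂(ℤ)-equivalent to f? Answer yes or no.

D₁ = -444, D₂ = -444
f: reduced (well bottom): (10,6,12) with a≤c, −a<b≤a
g: reduced (well bottom): (8,-6,15) with a≤c, −a<b≤a
reduced forms (10, 6, 12) vs (8, -6, 15) ⇒ inequivalent

no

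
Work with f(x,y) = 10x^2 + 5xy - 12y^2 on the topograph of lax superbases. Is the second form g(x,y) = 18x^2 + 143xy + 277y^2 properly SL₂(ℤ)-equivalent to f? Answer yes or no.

D₁ = 505, D₂ = 505
river cycle of f (length 8): (-12, 19, 3), (3, 17, -18), (-18, 19, 2), (2, 21, -8), (-8, 11, 12), (12, 13, -7), (-7, 15, 10), (10, 5, -12)
river cycle of g (length 8): (-7, 15, 10), (10, 5, -12), (-12, 19, 3), (3, 17, -18), (-18, 19, 2), (2, 21, -8), (-8, 11, 12), (12, 13, -7)
cycles coincide ⇒ equivalent

yes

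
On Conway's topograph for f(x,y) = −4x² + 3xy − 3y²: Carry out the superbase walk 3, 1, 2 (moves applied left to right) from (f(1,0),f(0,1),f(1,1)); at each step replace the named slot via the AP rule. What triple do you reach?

start (-4,-3,-4) = (f(1,0),f(0,1),f(1,1))
replace slot 3: 2·((-4)+(-3)) − (-4) = -10 → (-4,-3,-10)
replace slot 1: 2·((-3)+(-10)) − (-4) = -22 → (-22,-3,-10)
replace slot 2: 2·((-22)+(-10)) − (-3) = -61 → (-22,-61,-10)

-22,-61,-10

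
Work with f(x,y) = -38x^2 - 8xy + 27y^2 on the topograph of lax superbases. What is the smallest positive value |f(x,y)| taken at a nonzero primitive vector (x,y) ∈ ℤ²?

descent: ρ → (27,62,-3)  [lands on river]
river: ρ → (-3,64,6)
river: ρ → (6,56,-43)
river: ρ → (-43,30,19)
river: ρ → (19,46,-27)
river: ρ → (-27,62,3)
river: ρ → (3,64,-6)
river: ρ → (-6,56,43)
river: ρ → (43,30,-19)
river: ρ → (-19,46,27)
closes: descent 1, river 10
min |a| on river = 3

3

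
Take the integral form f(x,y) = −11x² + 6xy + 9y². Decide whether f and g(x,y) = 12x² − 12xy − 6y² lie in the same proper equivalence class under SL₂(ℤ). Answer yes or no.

D₁ = 432, D₂ = 432
river cycle of f (length 8): (9, 12, -8), (-8, 20, 1), (1, 20, -8), (-8, 12, 9), (9, 6, -11), (-11, 16, 4), (4, 16, -11), (-11, 6, 9)
river cycle of g (length 2): (-6, 12, 12), (12, 12, -6)
cycles differ ⇒ inequivalent

no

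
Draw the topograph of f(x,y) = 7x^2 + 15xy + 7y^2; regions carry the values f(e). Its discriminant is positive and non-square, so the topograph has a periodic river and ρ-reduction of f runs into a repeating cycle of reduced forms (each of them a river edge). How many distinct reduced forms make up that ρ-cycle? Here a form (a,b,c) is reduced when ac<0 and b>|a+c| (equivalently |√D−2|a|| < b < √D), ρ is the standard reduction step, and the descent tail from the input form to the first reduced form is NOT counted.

D = 29, ⌊√D⌋ = 5
descent: ρ → (7,-1,-1)
descent: ρ → (-1,5,1)  [lands on river]
river: ρ → (1,5,-1)
ρ-cycle length = 2 (tail of 2 descent steps not counted)

2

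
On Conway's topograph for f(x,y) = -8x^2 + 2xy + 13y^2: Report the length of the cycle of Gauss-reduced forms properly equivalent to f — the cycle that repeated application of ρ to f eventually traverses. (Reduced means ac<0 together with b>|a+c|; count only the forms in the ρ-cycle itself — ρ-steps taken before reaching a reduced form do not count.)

D = 420, ⌊√D⌋ = 20
descent: ρ → (13,-2,-8)
descent: ρ → (-8,18,3)  [lands on river]
river: ρ → (3,18,-8)
river: ρ → (-8,14,7)
river: ρ → (7,14,-8)
ρ-cycle length = 4 (tail of 2 descent steps not counted)

4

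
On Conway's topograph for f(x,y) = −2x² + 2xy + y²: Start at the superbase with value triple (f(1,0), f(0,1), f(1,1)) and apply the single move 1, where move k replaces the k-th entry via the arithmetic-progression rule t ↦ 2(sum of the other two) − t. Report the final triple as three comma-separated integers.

start (-2,1,1) = (f(1,0),f(0,1),f(1,1))
replace slot 1: 2·(1+1) − (-2) = 6 → (6,1,1)

6,1,1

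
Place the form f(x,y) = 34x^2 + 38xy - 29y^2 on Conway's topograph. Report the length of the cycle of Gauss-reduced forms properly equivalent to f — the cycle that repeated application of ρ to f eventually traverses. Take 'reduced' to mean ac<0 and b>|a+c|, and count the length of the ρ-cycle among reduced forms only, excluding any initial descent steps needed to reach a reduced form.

D = 5388, ⌊√D⌋ = 73
river: ρ → (-29,20,43)
river: ρ → (43,66,-6)
river: ρ → (-6,66,43)
river: ρ → (43,20,-29)
river: ρ → (-29,38,34)
river: ρ → (34,30,-33)
river: ρ → (-33,36,31)
river: ρ → (31,26,-38)
river: ρ → (-38,50,19)
river: ρ → (19,64,-17)
river: ρ → (-17,72,3)
river: ρ → (3,72,-17)
river: ρ → (-17,64,19)
river: ρ → (19,50,-38)
river: ρ → (-38,26,31)
river: ρ → (31,36,-33)
river: ρ → (-33,30,34)
river: ρ → (34,38,-29)
ρ-cycle length = 18 (tail of 0 descent steps not counted)

18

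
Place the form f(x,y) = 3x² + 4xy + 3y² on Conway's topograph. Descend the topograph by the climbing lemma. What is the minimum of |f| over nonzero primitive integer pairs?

translate: b→-2 (≡4 mod 6), so (3,4,3)→(3,-2,2)
flip: (3,-2,2)→(2,2,3)
reduced (well bottom): (2,2,3) with a≤c, −a<b≤a
well minimum = a = 2

2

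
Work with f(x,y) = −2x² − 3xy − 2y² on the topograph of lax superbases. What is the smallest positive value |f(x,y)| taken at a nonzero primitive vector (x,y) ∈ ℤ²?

translate: b→-1 (≡3 mod 4), so (2,3,2)→(2,-1,1)
flip: (2,-1,1)→(1,1,2)
reduced (well bottom): (1,1,2) with a≤c, −a<b≤a
well minimum |f| = |-1| = 1 (negative-definite)

1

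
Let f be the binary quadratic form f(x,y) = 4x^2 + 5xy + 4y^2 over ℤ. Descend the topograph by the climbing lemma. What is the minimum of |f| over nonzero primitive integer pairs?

translate: b→-3 (≡5 mod 8), so (4,5,4)→(4,-3,3)
flip: (4,-3,3)→(3,3,4)
reduced (well bottom): (3,3,4) with a≤c, −a<b≤a
well minimum = a = 3

3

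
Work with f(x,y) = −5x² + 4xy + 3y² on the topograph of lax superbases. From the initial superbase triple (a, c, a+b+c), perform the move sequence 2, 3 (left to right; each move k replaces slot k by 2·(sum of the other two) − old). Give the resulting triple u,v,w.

start (-5,3,2) = (f(1,0),f(0,1),f(1,1))
replace slot 2: 2·((-5)+2) − 3 = -9 → (-5,-9,2)
replace slot 3: 2·((-5)+(-9)) − 2 = -30 → (-5,-9,-30)

-5,-9,-30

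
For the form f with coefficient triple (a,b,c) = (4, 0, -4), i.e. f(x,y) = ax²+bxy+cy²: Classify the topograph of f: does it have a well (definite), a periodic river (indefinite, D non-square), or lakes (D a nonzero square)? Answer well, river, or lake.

D = b²−4ac = 0² − 4·4·(-4) = 64
D = 8² is a perfect square ⇒ form factors over ℤ ⇒ lakes

lake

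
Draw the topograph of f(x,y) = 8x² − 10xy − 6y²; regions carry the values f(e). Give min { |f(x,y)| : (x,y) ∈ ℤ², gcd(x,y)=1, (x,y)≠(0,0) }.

descent: ρ → (-6,10,8)  [lands on river]
river: ρ → (8,6,-8)
river: ρ → (-8,10,6)
river: ρ → (6,14,-4)
river: ρ → (-4,10,12)
river: ρ → (12,14,-2)
river: ρ → (-2,14,12)
river: ρ → (12,10,-4)
river: ρ → (-4,14,6)
river: ρ → (6,10,-8)
river: ρ → (-8,6,8)
river: ρ → (8,10,-6)
river: ρ → (-6,14,4)
river: ρ → (4,10,-12)
river: ρ → (-12,14,2)
river: ρ → (2,14,-12)
river: ρ → (-12,10,4)
river: ρ → (4,14,-6)
closes: descent 1, river 18
min |a| on river = 2

2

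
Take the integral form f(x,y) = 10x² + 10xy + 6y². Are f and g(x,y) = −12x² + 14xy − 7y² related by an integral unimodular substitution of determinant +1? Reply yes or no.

D₁ = -140, D₂ = -140
f: flip: (10,10,6)→(6,-10,10)
f: translate: b→2 (≡-10 mod 12), so (6,-10,10)→(6,2,6)
f: reduced (well bottom): (6,2,6) with a≤c, −a<b≤a
g is negative-definite; reduce −g:
−g: translate: b→10 (≡-14 mod 24), so (12,-14,7)→(12,10,5)
−g: flip: (12,10,5)→(5,-10,12)
−g: translate: b→0 (≡-10 mod 10), so (5,-10,12)→(5,0,7)
−g: reduced (well bottom): (5,0,7) with a≤c, −a<b≤a
flip sign back: reduced form of g is (-5,0,-7)
reduced forms (6, 2, 6) vs (-5, 0, -7) ⇒ inequivalent

no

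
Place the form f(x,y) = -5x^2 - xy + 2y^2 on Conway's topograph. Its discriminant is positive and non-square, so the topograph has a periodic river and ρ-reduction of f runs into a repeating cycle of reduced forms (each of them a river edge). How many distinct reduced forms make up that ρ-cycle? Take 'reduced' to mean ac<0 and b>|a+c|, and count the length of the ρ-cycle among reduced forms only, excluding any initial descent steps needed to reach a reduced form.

D = 41, ⌊√D⌋ = 6
descent: ρ → (2,5,-2)  [lands on river]
river: ρ → (-2,3,4)
river: ρ → (4,5,-1)
river: ρ → (-1,5,4)
river: ρ → (4,3,-2)
river: ρ → (-2,5,2)
river: ρ → (2,3,-4)
river: ρ → (-4,5,1)
river: ρ → (1,5,-4)
river: ρ → (-4,3,2)
ρ-cycle length = 10 (tail of 1 descent step not counted)

10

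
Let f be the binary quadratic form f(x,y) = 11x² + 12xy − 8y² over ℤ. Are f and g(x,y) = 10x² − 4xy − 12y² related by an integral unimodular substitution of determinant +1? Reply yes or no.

D₁ = 496, D₂ = 496
river cycle of f (length 16): (-8, 20, 3), (3, 22, -1), (-1, 22, 3), (3, 20, -8), (-8, 12, 11), (11, 10, -9), (-9, 8, 12), (12, 16, -5), (-5, 14, 15), (15, 16, -4), … (6 more)
river cycle of g (length 8): (-12, 4, 10), (10, 16, -6), (-6, 20, 4), (4, 20, -6), (-6, 16, 10), (10, 4, -12), (-12, 20, 2), (2, 20, -12)
cycles differ ⇒ inequivalent

no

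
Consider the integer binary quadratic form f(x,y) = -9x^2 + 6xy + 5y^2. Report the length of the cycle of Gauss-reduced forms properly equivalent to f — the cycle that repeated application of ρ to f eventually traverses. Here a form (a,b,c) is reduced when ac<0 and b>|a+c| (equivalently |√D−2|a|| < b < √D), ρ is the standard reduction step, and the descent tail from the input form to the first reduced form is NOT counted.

D = 216, ⌊√D⌋ = 14
river: ρ → (5,14,-1)
river: ρ → (-1,14,5)
river: ρ → (5,6,-9)
river: ρ → (-9,12,2)
river: ρ → (2,12,-9)
river: ρ → (-9,6,5)
ρ-cycle length = 6 (tail of 0 descent steps not counted)

6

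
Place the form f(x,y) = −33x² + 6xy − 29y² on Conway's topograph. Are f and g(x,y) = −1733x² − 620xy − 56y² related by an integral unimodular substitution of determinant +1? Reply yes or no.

D₁ = -3792, D₂ = -3792
f is negative-definite; reduce −f:
−f: flip: (33,-6,29)→(29,6,33)
−f: reduced (well bottom): (29,6,33) with a≤c, −a<b≤a
flip sign back: reduced form of f is (-29,-6,-33)
g is negative-definite; reduce −g:
−g: flip: (1733,620,56)→(56,-620,1733)
−g: translate: b→52 (≡-620 mod 112), so (56,-620,1733)→(56,52,29)
−g: flip: (56,52,29)→(29,-52,56)
−g: translate: b→6 (≡-52 mod 58), so (29,-52,56)→(29,6,33)
−g: reduced (well bottom): (29,6,33) with a≤c, −a<b≤a
flip sign back: reduced form of g is (-29,-6,-33)
reduced forms (-29, -6, -33) vs (-29, -6, -33) ⇒ equivalent

yes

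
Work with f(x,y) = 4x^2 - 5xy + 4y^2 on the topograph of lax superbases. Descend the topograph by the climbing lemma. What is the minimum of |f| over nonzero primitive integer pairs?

translate: b→3 (≡-5 mod 8), so (4,-5,4)→(4,3,3)
flip: (4,3,3)→(3,-3,4)
translate: b→3 (≡-3 mod 6), so (3,-3,4)→(3,3,4)
reduced (well bottom): (3,3,4) with a≤c, −a<b≤a
well minimum = a = 3

3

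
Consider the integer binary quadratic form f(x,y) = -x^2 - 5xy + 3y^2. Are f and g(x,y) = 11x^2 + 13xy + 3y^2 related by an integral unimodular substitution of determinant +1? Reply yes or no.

D₁ = 37, D₂ = 37
river cycle of f (length 6): (3, 5, -1), (-1, 5, 3), (3, 1, -3), (-3, 5, 1), (1, 5, -3), (-3, 1, 3)
river cycle of g (length 6): (3, 5, -1), (-1, 5, 3), (3, 1, -3), (-3, 5, 1), (1, 5, -3), (-3, 1, 3)
cycles coincide ⇒ equivalent

yes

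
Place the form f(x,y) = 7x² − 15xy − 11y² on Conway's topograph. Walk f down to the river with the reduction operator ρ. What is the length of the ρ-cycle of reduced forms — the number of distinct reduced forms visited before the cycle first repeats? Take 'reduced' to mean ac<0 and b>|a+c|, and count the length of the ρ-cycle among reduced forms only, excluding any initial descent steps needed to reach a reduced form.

D = 533, ⌊√D⌋ = 23
descent: ρ → (-11,15,7)  [lands on river]
river: ρ → (7,13,-13)
river: ρ → (-13,13,7)
river: ρ → (7,15,-11)
river: ρ → (-11,7,11)
river: ρ → (11,15,-7)
river: ρ → (-7,13,13)
river: ρ → (13,13,-7)
river: ρ → (-7,15,11)
river: ρ → (11,7,-11)
ρ-cycle length = 10 (tail of 1 descent step not counted)

10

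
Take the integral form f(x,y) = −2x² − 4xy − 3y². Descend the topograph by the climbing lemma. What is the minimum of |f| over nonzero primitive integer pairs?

translate: b→0 (≡4 mod 4), so (2,4,3)→(2,0,1)
flip: (2,0,1)→(1,0,2)
reduced (well bottom): (1,0,2) with a≤c, −a<b≤a
well minimum |f| = |-1| = 1 (negative-definite)

1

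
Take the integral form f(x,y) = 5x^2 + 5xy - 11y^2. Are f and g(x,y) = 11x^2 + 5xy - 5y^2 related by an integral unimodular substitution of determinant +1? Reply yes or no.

D₁ = 245, D₂ = 245
river cycle of f (length 2): (5, 15, -1), (-1, 15, 5)
river cycle of g (length 2): (-5, 15, 1), (1, 15, -5)
cycles differ ⇒ inequivalent

no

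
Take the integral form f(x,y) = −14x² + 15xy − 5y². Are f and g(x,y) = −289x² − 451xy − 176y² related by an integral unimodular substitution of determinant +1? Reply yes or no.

D₁ = -55, D₂ = -55
f is negative-definite; reduce −f:
−f: translate: b→13 (≡-15 mod 28), so (14,-15,5)→(14,13,4)
−f: flip: (14,13,4)→(4,-13,14)
−f: translate: b→3 (≡-13 mod 8), so (4,-13,14)→(4,3,4)
−f: reduced (well bottom): (4,3,4) with a≤c, −a<b≤a
flip sign back: reduced form of f is (-4,-3,-4)
g is negative-definite; reduce −g:
−g: translate: b→-127 (≡451 mod 578), so (289,451,176)→(289,-127,14)
−g: flip: (289,-127,14)→(14,127,289)
−g: translate: b→-13 (≡127 mod 28), so (14,127,289)→(14,-13,4)
−g: flip: (14,-13,4)→(4,13,14)
−g: translate: b→-3 (≡13 mod 8), so (4,13,14)→(4,-3,4)
−g: flip: (4,-3,4)→(4,3,4)
−g: reduced (well bottom): (4,3,4) with a≤c, −a<b≤a
flip sign back: reduced form of g is (-4,-3,-4)
reduced forms (-4, -3, -4) vs (-4, -3, -4) ⇒ equivalent

yes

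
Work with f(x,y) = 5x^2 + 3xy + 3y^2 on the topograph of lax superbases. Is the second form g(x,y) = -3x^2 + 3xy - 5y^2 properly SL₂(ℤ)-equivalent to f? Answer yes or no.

D₁ = -51, D₂ = -51
f: flip: (5,3,3)→(3,-3,5)
f: translate: b→3 (≡-3 mod 6), so (3,-3,5)→(3,3,5)
f: reduced (well bottom): (3,3,5) with a≤c, −a<b≤a
g is negative-definite; reduce −g:
−g: translate: b→3 (≡-3 mod 6), so (3,-3,5)→(3,3,5)
−g: reduced (well bottom): (3,3,5) with a≤c, −a<b≤a
flip sign back: reduced form of g is (-3,-3,-5)
reduced forms (3, 3, 5) vs (-3, -3, -5) ⇒ inequivalent

no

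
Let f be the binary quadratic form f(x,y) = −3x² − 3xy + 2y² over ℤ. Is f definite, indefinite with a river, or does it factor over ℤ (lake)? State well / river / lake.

D = b²−4ac = (-3)² − 4·(-3)·2 = 33
D > 0 non-square ⇒ indefinite ⇒ periodic river

river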